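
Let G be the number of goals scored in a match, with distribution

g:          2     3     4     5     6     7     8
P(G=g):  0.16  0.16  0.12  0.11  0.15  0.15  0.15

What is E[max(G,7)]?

7.15

E[max(G,7)] = Σ max(g,7)·P(G=g)
 = 7·0.16 + 7·0.16 + 7·0.12 + 7·0.11 + 7·0.15 + 7·0.15 + 8·0.15
 = 1.12 + 1.12 + 0.84 + 0.77 + 1.05 + 1.05 + 1.2
 = 7.15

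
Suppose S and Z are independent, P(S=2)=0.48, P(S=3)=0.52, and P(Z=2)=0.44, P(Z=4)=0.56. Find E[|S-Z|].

E[|S-Z|] = Σ_s Σ_z |s-z| · P(S=s)P(Z=z)
 = 0·0.2112 + 2·0.2688 + 1·0.2288 + 1·0.2912
 = 0 + 0.5376 + 0.2288 + 0.2912
 = 1.0576

1.0576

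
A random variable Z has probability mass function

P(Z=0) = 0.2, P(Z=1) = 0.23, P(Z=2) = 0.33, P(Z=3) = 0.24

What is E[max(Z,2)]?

2.24

E[max(Z,2)] = Σ max(z,2)·P(Z=z)
 = 2·0.2 + 2·0.23 + 2·0.33 + 3·0.24
 = 0.4 + 0.46 + 0.66 + 0.72
 = 2.24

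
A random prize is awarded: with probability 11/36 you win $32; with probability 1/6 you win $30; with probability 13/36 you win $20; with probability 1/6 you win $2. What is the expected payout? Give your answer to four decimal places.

22.3333

E[payout] = 32·11/36 + 30·1/6 + 20·13/36 + 2·1/6
 = 88/9 + 5 + 65/9 + 1/3
 = 67/3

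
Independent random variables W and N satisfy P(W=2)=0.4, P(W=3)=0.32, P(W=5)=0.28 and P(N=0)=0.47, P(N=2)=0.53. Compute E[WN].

E[WN] = Σ_w Σ_n wn · P(W=w)P(N=n)
 = 0·0.188 + 4·0.212 + 0·0.1504 + 6·0.1696 + 0·0.1316 + 10·0.1484
 = 0 + 0.848 + 0 + 1.0176 + 0 + 1.484
 = 3.3496

3.3496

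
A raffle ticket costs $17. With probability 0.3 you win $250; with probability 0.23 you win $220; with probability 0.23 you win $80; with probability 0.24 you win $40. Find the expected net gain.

E[payout] = 250·0.3 + 220·0.23 + 80·0.23 + 40·0.24
 = 75 + 50.6 + 18.4 + 9.6
 = 153.6
Net = 153.6 - 17 = 136.6

136.6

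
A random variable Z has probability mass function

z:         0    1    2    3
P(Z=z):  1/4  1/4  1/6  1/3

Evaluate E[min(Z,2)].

1.25

E[min(Z,2)] = Σ min(z,2)·P(Z=z)
 = 0·1/4 + 1·1/4 + 2·1/6 + 2·1/3
 = 0 + 1/4 + 1/3 + 2/3
 = 5/4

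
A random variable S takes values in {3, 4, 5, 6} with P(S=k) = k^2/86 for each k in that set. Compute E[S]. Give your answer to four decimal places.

E[S] = Σ s·P(S=s)
 = 3·9/86 + 4·8/43 + 5·25/86 + 6·18/43
 = 27/86 + 32/43 + 125/86 + 108/43
 = 216/43

5.0233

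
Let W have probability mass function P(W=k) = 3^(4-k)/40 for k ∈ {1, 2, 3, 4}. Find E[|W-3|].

E[|W-3|] = Σ |w-3|·P(W=w)
 = 2·27/40 + 1·9/40 + 0·3/40 + 1·1/40
 = 27/20 + 9/40 + 0 + 1/40
 = 8/5

1.6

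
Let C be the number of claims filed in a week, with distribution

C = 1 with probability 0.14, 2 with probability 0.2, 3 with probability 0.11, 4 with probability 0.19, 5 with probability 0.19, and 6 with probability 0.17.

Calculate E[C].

E[C] = Σ c·P(C=c)
 = 1·0.14 + 2·0.2 + 3·0.11 + 4·0.19 + 5·0.19 + 6·0.17
 = 0.14 + 0.4 + 0.33 + 0.76 + 0.95 + 1.02
 = 3.6

3.6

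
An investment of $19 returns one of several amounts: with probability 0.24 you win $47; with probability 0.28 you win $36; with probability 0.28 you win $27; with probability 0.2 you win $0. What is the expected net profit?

E[payout] = 47·0.24 + 36·0.28 + 27·0.28 + 0·0.2
 = 11.28 + 10.08 + 7.56 + 0
 = 28.92
Net = 28.92 - 19 = 9.92

9.92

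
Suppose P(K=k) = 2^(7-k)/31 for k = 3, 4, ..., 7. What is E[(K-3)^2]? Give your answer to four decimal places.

1.8710

E[(K-3)^2] = Σ (k-3)^2·P(K=k)
 = 0·16/31 + 1·8/31 + 4·4/31 + 9·2/31 + 16·1/31
 = 0 + 8/31 + 16/31 + 18/31 + 16/31
 = 58/31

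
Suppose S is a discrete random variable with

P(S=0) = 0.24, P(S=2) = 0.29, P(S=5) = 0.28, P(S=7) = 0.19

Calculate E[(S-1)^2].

E[(S-1)^2] = Σ (s-1)^2·P(S=s)
 = 1·0.24 + 1·0.29 + 16·0.28 + 36·0.19
 = 0.24 + 0.29 + 4.48 + 6.84
 = 11.85

11.85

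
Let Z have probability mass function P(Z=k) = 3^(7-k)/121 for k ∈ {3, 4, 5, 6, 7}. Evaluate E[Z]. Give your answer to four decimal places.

E[Z] = Σ z·P(Z=z)
 = 3·81/121 + 4·27/121 + 5·9/121 + 6·3/121 + 7·1/121
 = 243/121 + 108/121 + 45/121 + 18/121 + 7/121
 = 421/121

3.4793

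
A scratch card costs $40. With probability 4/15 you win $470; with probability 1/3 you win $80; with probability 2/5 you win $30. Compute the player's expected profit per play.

E[payout] = 470·4/15 + 80·1/3 + 30·2/5
 = 376/3 + 80/3 + 12
 = 164
Net = 164 - 40 = 124

124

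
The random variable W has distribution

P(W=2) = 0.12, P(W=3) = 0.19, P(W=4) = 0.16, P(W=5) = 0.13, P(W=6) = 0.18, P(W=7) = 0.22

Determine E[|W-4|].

1.58

E[|W-4|] = Σ |w-4|·P(W=w)
 = 2·0.12 + 1·0.19 + 0·0.16 + 1·0.13 + 2·0.18 + 3·0.22
 = 0.24 + 0.19 + 0 + 0.13 + 0.36 + 0.66
 = 1.58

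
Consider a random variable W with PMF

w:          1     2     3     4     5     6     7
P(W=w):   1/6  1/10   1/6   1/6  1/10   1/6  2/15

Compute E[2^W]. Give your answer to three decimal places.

E[2^W] = Σ 2^w·P(W=w)
 = 2·1/6 + 4·1/10 + 8·1/6 + 16·1/6 + 32·1/10 + 64·1/6 + 128·2/15
 = 1/3 + 2/5 + 4/3 + 8/3 + 16/5 + 32/3 + 256/15
 = 107/3

35.667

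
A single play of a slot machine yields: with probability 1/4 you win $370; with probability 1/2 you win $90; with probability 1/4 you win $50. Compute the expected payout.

150

E[payout] = 370·1/4 + 90·1/2 + 50·1/4
 = 185/2 + 45 + 25/2
 = 150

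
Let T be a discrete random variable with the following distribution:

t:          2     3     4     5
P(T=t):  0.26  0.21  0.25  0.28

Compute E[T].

3.55

E[T] = Σ t·P(T=t)
 = 2·0.26 + 3·0.21 + 4·0.25 + 5·0.28
 = 0.52 + 0.63 + 1 + 1.4
 = 3.55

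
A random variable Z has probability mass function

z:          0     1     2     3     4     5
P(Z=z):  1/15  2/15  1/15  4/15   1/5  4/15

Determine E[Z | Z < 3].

1

P(Z < 3) = 1/15 + 2/15 + 1/15 = 4/15.
E[Z | Z < 3] = [0·1/15 + 1·2/15 + 2·1/15] / (4/15)
 = 4/15 / (4/15)
 = 1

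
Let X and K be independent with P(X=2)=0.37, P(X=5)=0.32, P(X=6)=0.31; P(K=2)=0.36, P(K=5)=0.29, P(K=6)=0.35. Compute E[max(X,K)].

5.1519

E[max(X,K)] = Σ_x Σ_k max(x,k) · P(X=x)P(K=k)
 = 2·0.1332 + 5·0.1073 + 6·0.1295 + 5·0.1152 + 5·0.0928 + 6·0.112 + 6·0.1116 + 6·0.0899 + 6·0.1085
 = 0.2664 + 0.5365 + 0.777 + 0.576 + 0.464 + 0.672 + 0.6696 + 0.5394 + 0.651
 = 5.1519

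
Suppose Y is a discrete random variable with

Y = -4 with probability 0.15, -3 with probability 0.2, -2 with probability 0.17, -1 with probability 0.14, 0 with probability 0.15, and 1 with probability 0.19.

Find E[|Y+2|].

E[|Y+2|] = Σ |y+2|·P(Y=y)
 = 2·0.15 + 1·0.2 + 0·0.17 + 1·0.14 + 2·0.15 + 3·0.19
 = 0.3 + 0.2 + 0 + 0.14 + 0.3 + 0.57
 = 1.51

1.51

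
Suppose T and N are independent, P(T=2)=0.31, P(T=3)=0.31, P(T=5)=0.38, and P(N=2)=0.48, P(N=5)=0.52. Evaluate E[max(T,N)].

4.256

E[max(T,N)] = Σ_t Σ_n max(t,n) · P(T=t)P(N=n)
 = 2·0.1488 + 5·0.1612 + 3·0.1488 + 5·0.1612 + 5·0.1824 + 5·0.1976
 = 0.2976 + 0.806 + 0.4464 + 0.806 + 0.912 + 0.988
 = 4.256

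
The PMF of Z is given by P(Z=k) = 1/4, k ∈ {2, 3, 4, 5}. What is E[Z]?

E[Z] = Σ z·P(Z=z)
 = 2·1/4 + 3·1/4 + 4·1/4 + 5·1/4
 = 1/2 + 3/4 + 1 + 5/4
 = 7/2

3.5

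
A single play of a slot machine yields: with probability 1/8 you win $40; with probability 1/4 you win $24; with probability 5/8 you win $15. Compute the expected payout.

20.375

E[payout] = 40·1/8 + 24·1/4 + 15·5/8
 = 5 + 6 + 75/8
 = 163/8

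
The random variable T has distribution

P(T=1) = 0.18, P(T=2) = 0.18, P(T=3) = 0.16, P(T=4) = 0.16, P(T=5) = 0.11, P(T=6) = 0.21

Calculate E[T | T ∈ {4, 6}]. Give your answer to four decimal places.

P(T ∈ {4, 6}) = 0.16 + 0.21 = 0.37.
E[T | T ∈ {4, 6}] = [4·0.16 + 6·0.21] / 0.37
 = 1.9 / 0.37
 = 190/37

5.1351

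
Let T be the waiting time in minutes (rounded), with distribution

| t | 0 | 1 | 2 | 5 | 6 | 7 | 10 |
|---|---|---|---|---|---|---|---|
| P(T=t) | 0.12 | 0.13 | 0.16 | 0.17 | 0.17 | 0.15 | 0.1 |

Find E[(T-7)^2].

16.31

E[(T-7)^2] = Σ (t-7)^2·P(T=t)
 = 49·0.12 + 36·0.13 + 25·0.16 + 4·0.17 + 1·0.17 + 0·0.15 + 9·0.1
 = 5.88 + 4.68 + 4 + 0.68 + 0.17 + 0 + 0.9
 = 16.31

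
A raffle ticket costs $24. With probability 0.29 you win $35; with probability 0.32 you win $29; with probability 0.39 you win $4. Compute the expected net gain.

-3.01

E[payout] = 35·0.29 + 29·0.32 + 4·0.39
 = 10.15 + 9.28 + 1.56
 = 20.99
Net = 20.99 - 24 = -3.01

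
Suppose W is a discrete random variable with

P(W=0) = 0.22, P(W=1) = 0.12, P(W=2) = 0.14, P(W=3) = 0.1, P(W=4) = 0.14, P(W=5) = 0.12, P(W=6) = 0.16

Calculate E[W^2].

E[W^2] = Σ w^2·P(W=w)
 = 0·0.22 + 1·0.12 + 4·0.14 + 9·0.1 + 16·0.14 + 25·0.12 + 36·0.16
 = 0 + 0.12 + 0.56 + 0.9 + 2.24 + 3 + 5.76
 = 12.58

12.58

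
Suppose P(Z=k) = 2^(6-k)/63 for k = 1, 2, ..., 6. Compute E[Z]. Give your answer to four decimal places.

E[Z] = Σ z·P(Z=z)
 = 1·32/63 + 2·16/63 + 3·8/63 + 4·4/63 + 5·2/63 + 6·1/63
 = 32/63 + 32/63 + 8/21 + 16/63 + 10/63 + 2/21
 = 40/21

1.9048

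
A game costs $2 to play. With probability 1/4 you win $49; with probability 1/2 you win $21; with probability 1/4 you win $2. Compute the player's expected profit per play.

E[payout] = 49·1/4 + 21·1/2 + 2·1/4
 = 49/4 + 21/2 + 1/2
 = 93/4
Net = 93/4 - 2 = 85/4

21.25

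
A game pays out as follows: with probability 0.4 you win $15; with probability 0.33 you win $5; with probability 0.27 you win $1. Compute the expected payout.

7.92

E[payout] = 15·0.4 + 5·0.33 + 1·0.27
 = 6 + 1.65 + 0.27
 = 7.92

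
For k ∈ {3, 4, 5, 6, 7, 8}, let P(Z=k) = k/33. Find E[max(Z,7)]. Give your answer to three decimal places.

7.242

E[max(Z,7)] = Σ max(z,7)·P(Z=z)
 = 7·1/11 + 7·4/33 + 7·5/33 + 7·2/11 + 7·7/33 + 8·8/33
 = 7/11 + 28/33 + 35/33 + 14/11 + 49/33 + 64/33
 = 239/33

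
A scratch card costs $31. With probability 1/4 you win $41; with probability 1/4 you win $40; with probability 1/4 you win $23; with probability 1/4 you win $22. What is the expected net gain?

0.5

E[payout] = 41·1/4 + 40·1/4 + 23·1/4 + 22·1/4
 = 41/4 + 10 + 23/4 + 11/2
 = 63/2
Net = 63/2 - 31 = 1/2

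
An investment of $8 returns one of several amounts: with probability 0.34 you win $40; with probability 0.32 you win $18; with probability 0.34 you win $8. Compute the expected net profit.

14.08

E[payout] = 40·0.34 + 18·0.32 + 8·0.34
 = 13.6 + 5.76 + 2.72
 = 22.08
Net = 22.08 - 8 = 14.08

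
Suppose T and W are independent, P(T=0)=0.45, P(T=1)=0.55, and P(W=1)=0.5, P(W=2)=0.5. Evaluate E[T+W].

2.05

E[T+W] = Σ_t Σ_w (t+w) · P(T=t)P(W=w)
 = 1·0.225 + 2·0.225 + 2·0.275 + 3·0.275
 = 0.225 + 0.45 + 0.55 + 0.825
 = 2.05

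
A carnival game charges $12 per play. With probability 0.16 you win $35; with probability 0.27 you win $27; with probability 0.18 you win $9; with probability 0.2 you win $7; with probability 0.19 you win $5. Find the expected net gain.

E[payout] = 35·0.16 + 27·0.27 + 9·0.18 + 7·0.2 + 5·0.19
 = 5.6 + 7.29 + 1.62 + 1.4 + 0.95
 = 16.86
Net = 16.86 - 12 = 4.86

4.86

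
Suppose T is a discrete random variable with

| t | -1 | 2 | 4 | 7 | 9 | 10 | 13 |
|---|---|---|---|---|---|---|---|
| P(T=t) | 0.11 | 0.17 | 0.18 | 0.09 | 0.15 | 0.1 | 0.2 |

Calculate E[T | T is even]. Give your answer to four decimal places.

P(T is even) = 0.17 + 0.18 + 0.1 = 0.45.
E[T | T is even] = [2·0.17 + 4·0.18 + 10·0.1] / 0.45
 = 2.06 / 0.45
 = 206/45

4.5778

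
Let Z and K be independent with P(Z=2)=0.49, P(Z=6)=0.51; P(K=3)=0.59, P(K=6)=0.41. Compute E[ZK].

17.0892

E[ZK] = Σ_z Σ_k zk · P(Z=z)P(K=k)
 = 6·0.2891 + 12·0.2009 + 18·0.3009 + 36·0.2091
 = 1.7346 + 2.4108 + 5.4162 + 7.5276
 = 17.0892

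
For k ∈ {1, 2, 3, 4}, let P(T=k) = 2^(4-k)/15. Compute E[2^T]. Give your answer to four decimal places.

E[2^T] = Σ 2^t·P(T=t)
 = 2·8/15 + 4·4/15 + 8·2/15 + 16·1/15
 = 16/15 + 16/15 + 16/15 + 16/15
 = 64/15

4.2667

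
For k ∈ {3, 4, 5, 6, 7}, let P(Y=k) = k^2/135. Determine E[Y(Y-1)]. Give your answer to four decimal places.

E[Y(Y-1)] = Σ y(y-1)·P(Y=y)
 = 6·1/15 + 12·16/135 + 20·5/27 + 30·4/15 + 42·49/135
 = 2/5 + 64/45 + 100/27 + 8 + 686/45
 = 3884/135

28.7704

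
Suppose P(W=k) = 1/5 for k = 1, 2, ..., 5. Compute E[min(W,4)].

2.8

E[min(W,4)] = Σ min(w,4)·P(W=w)
 = 1·1/5 + 2·1/5 + 3·1/5 + 4·1/5 + 4·1/5
 = 1/5 + 2/5 + 3/5 + 4/5 + 4/5
 = 14/5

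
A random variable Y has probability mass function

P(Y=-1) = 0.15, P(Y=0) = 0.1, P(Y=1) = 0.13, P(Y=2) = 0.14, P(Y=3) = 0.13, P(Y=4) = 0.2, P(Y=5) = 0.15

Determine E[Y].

E[Y] = Σ y·P(Y=y)
 = (-1)·0.15 + 0·0.1 + 1·0.13 + 2·0.14 + 3·0.13 + 4·0.2 + 5·0.15
 = (-0.15) + 0 + 0.13 + 0.28 + 0.39 + 0.8 + 0.75
 = 2.2

2.2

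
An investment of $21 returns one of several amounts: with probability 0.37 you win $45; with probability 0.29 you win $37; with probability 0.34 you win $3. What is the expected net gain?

E[payout] = 45·0.37 + 37·0.29 + 3·0.34
 = 16.65 + 10.73 + 1.02
 = 28.4
Net = 28.4 - 21 = 7.4

7.4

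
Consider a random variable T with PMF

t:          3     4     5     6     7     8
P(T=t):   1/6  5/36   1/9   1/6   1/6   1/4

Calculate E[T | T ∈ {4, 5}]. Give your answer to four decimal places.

4.4444

P(T ∈ {4, 5}) = 5/36 + 1/9 = 1/4.
E[T | T ∈ {4, 5}] = [4·5/36 + 5·1/9] / (1/4)
 = 10/9 / (1/4)
 = 40/9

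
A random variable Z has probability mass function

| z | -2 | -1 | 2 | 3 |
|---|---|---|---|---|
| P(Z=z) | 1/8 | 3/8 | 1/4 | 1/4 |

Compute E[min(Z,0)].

E[min(Z,0)] = Σ min(z,0)·P(Z=z)
 = (-2)·1/8 + (-1)·3/8 + 0·1/4 + 0·1/4
 = (-1/4) + (-3/8) + 0 + 0
 = -5/8

-0.625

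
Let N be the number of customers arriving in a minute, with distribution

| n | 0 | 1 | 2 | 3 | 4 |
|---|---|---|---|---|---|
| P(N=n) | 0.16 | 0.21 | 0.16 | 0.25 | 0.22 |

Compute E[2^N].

E[2^N] = Σ 2^n·P(N=n)
 = 1·0.16 + 2·0.21 + 4·0.16 + 8·0.25 + 16·0.22
 = 0.16 + 0.42 + 0.64 + 2 + 3.52
 = 6.74

6.74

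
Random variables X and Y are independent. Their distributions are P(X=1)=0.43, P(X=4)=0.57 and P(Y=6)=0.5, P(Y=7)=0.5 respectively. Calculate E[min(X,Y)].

E[min(X,Y)] = Σ_x Σ_y min(x,y) · P(X=x)P(Y=y)
 = 1·0.215 + 1·0.215 + 4·0.285 + 4·0.285
 = 0.215 + 0.215 + 1.14 + 1.14
 = 2.71

2.71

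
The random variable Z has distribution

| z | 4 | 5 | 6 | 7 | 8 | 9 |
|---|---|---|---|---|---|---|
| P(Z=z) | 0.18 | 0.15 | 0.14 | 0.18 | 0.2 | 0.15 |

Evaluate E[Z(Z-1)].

E[Z(Z-1)] = Σ z(z-1)·P(Z=z)
 = 12·0.18 + 20·0.15 + 30·0.14 + 42·0.18 + 56·0.2 + 72·0.15
 = 2.16 + 3 + 4.2 + 7.56 + 11.2 + 10.8
 = 38.92

38.92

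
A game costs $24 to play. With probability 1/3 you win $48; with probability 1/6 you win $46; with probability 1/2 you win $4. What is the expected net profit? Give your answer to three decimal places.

E[payout] = 48·1/3 + 46·1/6 + 4·1/2
 = 16 + 23/3 + 2
 = 77/3
Net = 77/3 - 24 = 5/3

1.667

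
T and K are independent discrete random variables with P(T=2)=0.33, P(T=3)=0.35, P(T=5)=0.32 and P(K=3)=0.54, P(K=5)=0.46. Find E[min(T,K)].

E[min(T,K)] = Σ_t Σ_k min(t,k) · P(T=t)P(K=k)
 = 2·0.1782 + 2·0.1518 + 3·0.189 + 3·0.161 + 3·0.1728 + 5·0.1472
 = 0.3564 + 0.3036 + 0.567 + 0.483 + 0.5184 + 0.736
 = 2.9644

2.9644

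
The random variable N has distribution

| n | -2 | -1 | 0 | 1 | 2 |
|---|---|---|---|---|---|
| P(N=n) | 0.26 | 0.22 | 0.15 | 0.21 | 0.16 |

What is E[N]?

E[N] = Σ n·P(N=n)
 = (-2)·0.26 + (-1)·0.22 + 0·0.15 + 1·0.21 + 2·0.16
 = (-0.52) + (-0.22) + 0 + 0.21 + 0.32
 = -0.21

-0.21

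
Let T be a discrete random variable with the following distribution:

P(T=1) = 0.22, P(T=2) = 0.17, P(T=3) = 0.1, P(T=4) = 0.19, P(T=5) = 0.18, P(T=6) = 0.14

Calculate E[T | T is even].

3.88

P(T is even) = 0.17 + 0.19 + 0.14 = 0.5.
E[T | T is even] = [2·0.17 + 4·0.19 + 6·0.14] / 0.5
 = 1.94 / 0.5
 = 97/25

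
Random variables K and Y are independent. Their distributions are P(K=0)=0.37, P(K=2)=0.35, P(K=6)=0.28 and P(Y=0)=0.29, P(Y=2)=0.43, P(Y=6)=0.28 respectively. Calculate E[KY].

6.0452

E[KY] = Σ_k Σ_y ky · P(K=k)P(Y=y)
 = 0·0.1073 + 0·0.1591 + 0·0.1036 + 0·0.1015 + 4·0.1505 + 12·0.098 + 0·0.0812 + 12·0.1204 + 36·0.0784
 = 0 + 0 + 0 + 0 + 0.602 + 1.176 + 0 + 1.4448 + 2.8224
 = 6.0452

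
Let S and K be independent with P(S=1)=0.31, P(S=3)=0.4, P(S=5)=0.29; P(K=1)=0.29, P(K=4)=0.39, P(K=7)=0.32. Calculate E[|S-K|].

E[|S-K|] = Σ_s Σ_k |s-k| · P(S=s)P(K=k)
 = 0·0.0899 + 3·0.1209 + 6·0.0992 + 2·0.116 + 1·0.156 + 4·0.128 + 4·0.0841 + 1·0.1131 + 2·0.0928
 = 0 + 0.3627 + 0.5952 + 0.232 + 0.156 + 0.512 + 0.3364 + 0.1131 + 0.1856
 = 2.493

2.493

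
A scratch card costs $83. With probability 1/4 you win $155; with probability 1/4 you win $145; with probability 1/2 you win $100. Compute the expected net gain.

E[payout] = 155·1/4 + 145·1/4 + 100·1/2
 = 155/4 + 145/4 + 50
 = 125
Net = 125 - 83 = 42

42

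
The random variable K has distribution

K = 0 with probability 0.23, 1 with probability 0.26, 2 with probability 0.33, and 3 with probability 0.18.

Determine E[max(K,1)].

1.69

E[max(K,1)] = Σ max(k,1)·P(K=k)
 = 1·0.23 + 1·0.26 + 2·0.33 + 3·0.18
 = 0.23 + 0.26 + 0.66 + 0.54
 = 1.69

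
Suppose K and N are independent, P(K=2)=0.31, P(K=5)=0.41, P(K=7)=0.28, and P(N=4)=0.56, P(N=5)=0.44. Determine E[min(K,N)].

3.6836

E[min(K,N)] = Σ_k Σ_n min(k,n) · P(K=k)P(N=n)
 = 2·0.1736 + 2·0.1364 + 4·0.2296 + 5·0.1804 + 4·0.1568 + 5·0.1232
 = 0.3472 + 0.2728 + 0.9184 + 0.902 + 0.6272 + 0.616
 = 3.6836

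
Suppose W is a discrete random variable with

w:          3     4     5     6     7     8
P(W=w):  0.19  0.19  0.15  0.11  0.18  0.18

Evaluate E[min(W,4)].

3.81

E[min(W,4)] = Σ min(w,4)·P(W=w)
 = 3·0.19 + 4·0.19 + 4·0.15 + 4·0.11 + 4·0.18 + 4·0.18
 = 0.57 + 0.76 + 0.6 + 0.44 + 0.72 + 0.72
 = 3.81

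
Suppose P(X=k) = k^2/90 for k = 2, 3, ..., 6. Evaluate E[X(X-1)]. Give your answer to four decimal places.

20.3778

E[X(X-1)] = Σ x(x-1)·P(X=x)
 = 2·2/45 + 6·1/10 + 12·8/45 + 20·5/18 + 30·2/5
 = 4/45 + 3/5 + 32/15 + 50/9 + 12
 = 917/45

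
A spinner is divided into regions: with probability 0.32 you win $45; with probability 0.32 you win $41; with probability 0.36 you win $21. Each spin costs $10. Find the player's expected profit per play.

25.08

E[payout] = 45·0.32 + 41·0.32 + 21·0.36
 = 14.4 + 13.12 + 7.56
 = 35.08
Net = 35.08 - 10 = 25.08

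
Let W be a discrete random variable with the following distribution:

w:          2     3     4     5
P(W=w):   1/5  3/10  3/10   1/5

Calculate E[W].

3.5

E[W] = Σ w·P(W=w)
 = 2·1/5 + 3·3/10 + 4·3/10 + 5·1/5
 = 2/5 + 9/10 + 6/5 + 1
 = 7/2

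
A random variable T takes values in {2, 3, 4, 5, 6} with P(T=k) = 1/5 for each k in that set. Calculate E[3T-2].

10

E[3T-2] = Σ (3t-2)·P(T=t)
 = 4·1/5 + 7·1/5 + 10·1/5 + 13·1/5 + 16·1/5
 = 4/5 + 7/5 + 2 + 13/5 + 16/5
 = 10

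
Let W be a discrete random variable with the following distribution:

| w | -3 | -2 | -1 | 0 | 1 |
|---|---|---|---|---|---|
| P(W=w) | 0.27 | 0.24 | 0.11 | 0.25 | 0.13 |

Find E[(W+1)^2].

E[(W+1)^2] = Σ (w+1)^2·P(W=w)
 = 4·0.27 + 1·0.24 + 0·0.11 + 1·0.25 + 4·0.13
 = 1.08 + 0.24 + 0 + 0.25 + 0.52
 = 2.09

2.09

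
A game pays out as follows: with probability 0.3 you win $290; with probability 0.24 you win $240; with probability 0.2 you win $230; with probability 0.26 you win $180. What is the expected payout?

237.4

E[payout] = 290·0.3 + 240·0.24 + 230·0.2 + 180·0.26
 = 87 + 57.6 + 46 + 46.8
 = 237.4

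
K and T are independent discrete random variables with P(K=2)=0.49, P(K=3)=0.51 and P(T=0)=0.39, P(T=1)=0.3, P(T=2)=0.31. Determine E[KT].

2.3092

E[KT] = Σ_k Σ_t kt · P(K=k)P(T=t)
 = 0·0.1911 + 2·0.147 + 4·0.1519 + 0·0.1989 + 3·0.153 + 6·0.1581
 = 0 + 0.294 + 0.6076 + 0 + 0.459 + 0.9486
 = 2.3092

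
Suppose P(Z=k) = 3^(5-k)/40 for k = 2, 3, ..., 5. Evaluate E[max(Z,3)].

3.125

E[max(Z,3)] = Σ max(z,3)·P(Z=z)
 = 3·27/40 + 3·9/40 + 4·3/40 + 5·1/40
 = 81/40 + 27/40 + 3/10 + 1/8
 = 25/8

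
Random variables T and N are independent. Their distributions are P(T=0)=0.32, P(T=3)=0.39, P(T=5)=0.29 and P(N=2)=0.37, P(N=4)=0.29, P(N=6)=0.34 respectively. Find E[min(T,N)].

E[min(T,N)] = Σ_t Σ_n min(t,n) · P(T=t)P(N=n)
 = 0·0.1184 + 0·0.0928 + 0·0.1088 + 2·0.1443 + 3·0.1131 + 3·0.1326 + 2·0.1073 + 4·0.0841 + 5·0.0986
 = 0 + 0 + 0 + 0.2886 + 0.3393 + 0.3978 + 0.2146 + 0.3364 + 0.493
 = 2.0697

2.0697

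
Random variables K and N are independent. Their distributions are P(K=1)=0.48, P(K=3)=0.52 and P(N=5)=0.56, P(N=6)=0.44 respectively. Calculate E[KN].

E[KN] = Σ_k Σ_n kn · P(K=k)P(N=n)
 = 5·0.2688 + 6·0.2112 + 15·0.2912 + 18·0.2288
 = 1.344 + 1.2672 + 4.368 + 4.1184
 = 11.0976

11.0976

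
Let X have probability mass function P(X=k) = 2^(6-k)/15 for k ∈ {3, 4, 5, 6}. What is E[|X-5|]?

E[|X-5|] = Σ |x-5|·P(X=x)
 = 2·8/15 + 1·4/15 + 0·2/15 + 1·1/15
 = 16/15 + 4/15 + 0 + 1/15
 = 7/5

1.4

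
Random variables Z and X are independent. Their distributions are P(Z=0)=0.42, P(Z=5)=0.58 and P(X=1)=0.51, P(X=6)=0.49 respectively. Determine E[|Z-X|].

2.9164

E[|Z-X|] = Σ_z Σ_x |z-x| · P(Z=z)P(X=x)
 = 1·0.2142 + 6·0.2058 + 4·0.2958 + 1·0.2842
 = 0.2142 + 1.2348 + 1.1832 + 0.2842
 = 2.9164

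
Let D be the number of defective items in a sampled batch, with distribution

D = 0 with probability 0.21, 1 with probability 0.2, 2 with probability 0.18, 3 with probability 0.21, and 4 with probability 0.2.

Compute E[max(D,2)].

2.61

E[max(D,2)] = Σ max(d,2)·P(D=d)
 = 2·0.21 + 2·0.2 + 2·0.18 + 3·0.21 + 4·0.2
 = 0.42 + 0.4 + 0.36 + 0.63 + 0.8
 = 2.61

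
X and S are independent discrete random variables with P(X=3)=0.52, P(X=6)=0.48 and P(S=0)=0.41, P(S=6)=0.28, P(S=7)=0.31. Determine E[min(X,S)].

2.6196

E[min(X,S)] = Σ_x Σ_s min(x,s) · P(X=x)P(S=s)
 = 0·0.2132 + 3·0.1456 + 3·0.1612 + 0·0.1968 + 6·0.1344 + 6·0.1488
 = 0 + 0.4368 + 0.4836 + 0 + 0.8064 + 0.8928
 = 2.6196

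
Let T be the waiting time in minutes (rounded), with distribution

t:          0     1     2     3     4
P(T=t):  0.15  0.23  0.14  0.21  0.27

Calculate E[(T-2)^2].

2.12

E[(T-2)^2] = Σ (t-2)^2·P(T=t)
 = 4·0.15 + 1·0.23 + 0·0.14 + 1·0.21 + 4·0.27
 = 0.6 + 0.23 + 0 + 0.21 + 1.08
 = 2.12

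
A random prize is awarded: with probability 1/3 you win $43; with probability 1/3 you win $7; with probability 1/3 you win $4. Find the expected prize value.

E[payout] = 43·1/3 + 7·1/3 + 4·1/3
 = 43/3 + 7/3 + 4/3
 = 18

18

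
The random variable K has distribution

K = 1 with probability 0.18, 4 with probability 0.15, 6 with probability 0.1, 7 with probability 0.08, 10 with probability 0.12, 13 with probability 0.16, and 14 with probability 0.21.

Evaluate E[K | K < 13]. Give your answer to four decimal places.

P(K < 13) = 0.18 + 0.15 + 0.1 + 0.08 + 0.12 = 0.63.
E[K | K < 13] = [1·0.18 + 4·0.15 + 6·0.1 + 7·0.08 + 10·0.12] / 0.63
 = 3.14 / 0.63
 = 314/63

4.9841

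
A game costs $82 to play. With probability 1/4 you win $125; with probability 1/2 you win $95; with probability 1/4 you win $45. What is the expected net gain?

8

E[payout] = 125·1/4 + 95·1/2 + 45·1/4
 = 125/4 + 95/2 + 45/4
 = 90
Net = 90 - 82 = 8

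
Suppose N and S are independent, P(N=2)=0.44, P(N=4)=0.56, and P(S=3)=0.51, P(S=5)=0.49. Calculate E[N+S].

E[N+S] = Σ_n Σ_s (n+s) · P(N=n)P(S=s)
 = 5·0.2244 + 7·0.2156 + 7·0.2856 + 9·0.2744
 = 1.122 + 1.5092 + 1.9992 + 2.4696
 = 7.1

7.1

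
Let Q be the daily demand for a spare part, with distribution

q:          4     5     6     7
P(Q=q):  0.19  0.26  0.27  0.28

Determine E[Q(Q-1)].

27.34

E[Q(Q-1)] = Σ q(q-1)·P(Q=q)
 = 12·0.19 + 20·0.26 + 30·0.27 + 42·0.28
 = 2.28 + 5.2 + 8.1 + 11.76
 = 27.34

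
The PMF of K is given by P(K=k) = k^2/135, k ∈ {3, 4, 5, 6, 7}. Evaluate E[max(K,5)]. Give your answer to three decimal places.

5.993

E[max(K,5)] = Σ max(k,5)·P(K=k)
 = 5·1/15 + 5·16/135 + 5·5/27 + 6·4/15 + 7·49/135
 = 1/3 + 16/27 + 25/27 + 8/5 + 343/135
 = 809/135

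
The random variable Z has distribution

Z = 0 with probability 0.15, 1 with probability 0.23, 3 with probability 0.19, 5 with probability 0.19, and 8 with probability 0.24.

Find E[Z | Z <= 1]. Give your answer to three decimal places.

0.605

P(Z <= 1) = 0.15 + 0.23 = 0.38.
E[Z | Z <= 1] = [0·0.15 + 1·0.23] / 0.38
 = 0.23 / 0.38
 = 23/38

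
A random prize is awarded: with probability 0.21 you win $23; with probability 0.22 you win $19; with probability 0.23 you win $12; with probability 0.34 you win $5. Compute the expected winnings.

13.47

E[payout] = 23·0.21 + 19·0.22 + 12·0.23 + 5·0.34
 = 4.83 + 4.18 + 2.76 + 1.7
 = 13.47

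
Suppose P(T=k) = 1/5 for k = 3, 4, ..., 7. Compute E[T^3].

E[T^3] = Σ t^3·P(T=t)
 = 27·1/5 + 64·1/5 + 125·1/5 + 216·1/5 + 343·1/5
 = 27/5 + 64/5 + 25 + 216/5 + 343/5
 = 155

155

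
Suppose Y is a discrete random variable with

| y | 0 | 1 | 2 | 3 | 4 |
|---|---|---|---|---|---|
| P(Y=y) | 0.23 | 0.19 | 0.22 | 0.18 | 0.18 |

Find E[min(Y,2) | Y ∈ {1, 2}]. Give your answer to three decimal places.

1.537

P(Y ∈ {1, 2}) = 0.19 + 0.22 = 0.41.
E[min(Y,2) | Y ∈ {1, 2}] = [1·0.19 + 2·0.22] / 0.41
 = 0.63 / 0.41
 = 63/41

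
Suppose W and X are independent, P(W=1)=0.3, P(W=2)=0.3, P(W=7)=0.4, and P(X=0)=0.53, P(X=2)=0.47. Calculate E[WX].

E[WX] = Σ_w Σ_x wx · P(W=w)P(X=x)
 = 0·0.159 + 2·0.141 + 0·0.159 + 4·0.141 + 0·0.212 + 14·0.188
 = 0 + 0.282 + 0 + 0.564 + 0 + 2.632
 = 3.478

3.478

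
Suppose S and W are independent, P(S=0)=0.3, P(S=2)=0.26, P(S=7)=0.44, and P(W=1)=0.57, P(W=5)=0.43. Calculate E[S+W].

E[S+W] = Σ_s Σ_w (s+w) · P(S=s)P(W=w)
 = 1·0.171 + 5·0.129 + 3·0.1482 + 7·0.1118 + 8·0.2508 + 12·0.1892
 = 0.171 + 0.645 + 0.4446 + 0.7826 + 2.0064 + 2.2704
 = 6.32

6.32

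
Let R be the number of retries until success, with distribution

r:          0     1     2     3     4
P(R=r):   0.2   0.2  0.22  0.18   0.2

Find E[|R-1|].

1.38

E[|R-1|] = Σ |r-1|·P(R=r)
 = 1·0.2 + 0·0.2 + 1·0.22 + 2·0.18 + 3·0.2
 = 0.2 + 0 + 0.22 + 0.36 + 0.6
 = 1.38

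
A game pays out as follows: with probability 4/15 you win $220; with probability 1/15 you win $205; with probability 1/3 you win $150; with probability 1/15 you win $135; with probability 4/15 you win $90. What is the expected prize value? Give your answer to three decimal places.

E[payout] = 220·4/15 + 205·1/15 + 150·1/3 + 135·1/15 + 90·4/15
 = 176/3 + 41/3 + 50 + 9 + 24
 = 466/3

155.333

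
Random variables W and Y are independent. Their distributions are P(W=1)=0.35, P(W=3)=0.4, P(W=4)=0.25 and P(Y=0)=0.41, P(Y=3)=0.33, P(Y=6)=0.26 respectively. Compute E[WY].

6.5025

E[WY] = Σ_w Σ_y wy · P(W=w)P(Y=y)
 = 0·0.1435 + 3·0.1155 + 6·0.091 + 0·0.164 + 9·0.132 + 18·0.104 + 0·0.1025 + 12·0.0825 + 24·0.065
 = 0 + 0.3465 + 0.546 + 0 + 1.188 + 1.872 + 0 + 0.99 + 1.56
 = 6.5025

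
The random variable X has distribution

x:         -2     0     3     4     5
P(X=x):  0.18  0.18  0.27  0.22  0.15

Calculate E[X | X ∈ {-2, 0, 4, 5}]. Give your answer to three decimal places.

1.740

P(X ∈ {-2, 0, 4, 5}) = 0.18 + 0.18 + 0.22 + 0.15 = 0.73.
E[X | X ∈ {-2, 0, 4, 5}] = [(-2)·0.18 + 0·0.18 + 4·0.22 + 5·0.15] / 0.73
 = 1.27 / 0.73
 = 127/73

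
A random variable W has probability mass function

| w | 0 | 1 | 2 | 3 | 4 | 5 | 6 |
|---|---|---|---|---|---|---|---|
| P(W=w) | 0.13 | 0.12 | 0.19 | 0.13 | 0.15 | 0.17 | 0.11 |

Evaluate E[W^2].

12.66

E[W^2] = Σ w^2·P(W=w)
 = 0·0.13 + 1·0.12 + 4·0.19 + 9·0.13 + 16·0.15 + 25·0.17 + 36·0.11
 = 0 + 0.12 + 0.76 + 1.17 + 2.4 + 4.25 + 3.96
 = 12.66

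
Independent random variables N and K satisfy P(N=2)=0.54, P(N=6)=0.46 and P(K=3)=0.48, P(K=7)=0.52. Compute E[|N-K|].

E[|N-K|] = Σ_n Σ_k |n-k| · P(N=n)P(K=k)
 = 1·0.2592 + 5·0.2808 + 3·0.2208 + 1·0.2392
 = 0.2592 + 1.404 + 0.6624 + 0.2392
 = 2.5648

2.5648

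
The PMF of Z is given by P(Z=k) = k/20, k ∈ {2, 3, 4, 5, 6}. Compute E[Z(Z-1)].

17.5

E[Z(Z-1)] = Σ z(z-1)·P(Z=z)
 = 2·1/10 + 6·3/20 + 12·1/5 + 20·1/4 + 30·3/10
 = 1/5 + 9/10 + 12/5 + 5 + 9
 = 35/2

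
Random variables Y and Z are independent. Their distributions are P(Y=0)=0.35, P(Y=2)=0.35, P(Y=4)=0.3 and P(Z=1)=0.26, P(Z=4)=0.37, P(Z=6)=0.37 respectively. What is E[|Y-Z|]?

E[|Y-Z|] = Σ_y Σ_z |y-z| · P(Y=y)P(Z=z)
 = 1·0.091 + 4·0.1295 + 6·0.1295 + 1·0.091 + 2·0.1295 + 4·0.1295 + 3·0.078 + 0·0.111 + 2·0.111
 = 0.091 + 0.518 + 0.777 + 0.091 + 0.259 + 0.518 + 0.234 + 0 + 0.222
 = 2.71

2.71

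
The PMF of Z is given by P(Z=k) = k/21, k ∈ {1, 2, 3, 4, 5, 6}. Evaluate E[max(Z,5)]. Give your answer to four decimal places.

5.2857

E[max(Z,5)] = Σ max(z,5)·P(Z=z)
 = 5·1/21 + 5·2/21 + 5·1/7 + 5·4/21 + 5·5/21 + 6·2/7
 = 5/21 + 10/21 + 5/7 + 20/21 + 25/21 + 12/7
 = 37/7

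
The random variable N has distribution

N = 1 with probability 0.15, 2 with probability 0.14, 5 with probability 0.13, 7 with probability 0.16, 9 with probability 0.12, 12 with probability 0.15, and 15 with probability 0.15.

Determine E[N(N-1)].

69.54

E[N(N-1)] = Σ n(n-1)·P(N=n)
 = 0·0.15 + 2·0.14 + 20·0.13 + 42·0.16 + 72·0.12 + 132·0.15 + 210·0.15
 = 0 + 0.28 + 2.6 + 6.72 + 8.64 + 19.8 + 31.5
 = 69.54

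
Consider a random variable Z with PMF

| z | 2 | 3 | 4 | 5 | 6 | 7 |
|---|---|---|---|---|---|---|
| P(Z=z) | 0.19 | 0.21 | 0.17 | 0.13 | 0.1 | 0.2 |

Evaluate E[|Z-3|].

1.72

E[|Z-3|] = Σ |z-3|·P(Z=z)
 = 1·0.19 + 0·0.21 + 1·0.17 + 2·0.13 + 3·0.1 + 4·0.2
 = 0.19 + 0 + 0.17 + 0.26 + 0.3 + 0.8
 = 1.72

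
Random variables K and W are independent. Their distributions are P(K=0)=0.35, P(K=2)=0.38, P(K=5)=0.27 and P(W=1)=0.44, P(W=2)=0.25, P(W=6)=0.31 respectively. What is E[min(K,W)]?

1.2651

E[min(K,W)] = Σ_k Σ_w min(k,w) · P(K=k)P(W=w)
 = 0·0.154 + 0·0.0875 + 0·0.1085 + 1·0.1672 + 2·0.095 + 2·0.1178 + 1·0.1188 + 2·0.0675 + 5·0.0837
 = 0 + 0 + 0 + 0.1672 + 0.19 + 0.2356 + 0.1188 + 0.135 + 0.4185
 = 1.2651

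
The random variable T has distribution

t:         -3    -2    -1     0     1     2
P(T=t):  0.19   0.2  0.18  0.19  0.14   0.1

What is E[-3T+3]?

E[-3T+3] = Σ (-3t+3)·P(T=t)
 = 12·0.19 + 9·0.2 + 6·0.18 + 3·0.19 + 0·0.14 + (-3)·0.1
 = 2.28 + 1.8 + 1.08 + 0.57 + 0 + (-0.3)
 = 5.43

5.43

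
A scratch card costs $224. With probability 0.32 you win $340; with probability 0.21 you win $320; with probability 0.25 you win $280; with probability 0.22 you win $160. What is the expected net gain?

E[payout] = 340·0.32 + 320·0.21 + 280·0.25 + 160·0.22
 = 108.8 + 67.2 + 70 + 35.2
 = 281.2
Net = 281.2 - 224 = 57.2

57.2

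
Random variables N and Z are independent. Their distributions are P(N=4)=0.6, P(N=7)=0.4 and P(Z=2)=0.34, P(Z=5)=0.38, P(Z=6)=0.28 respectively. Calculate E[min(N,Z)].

3.696

E[min(N,Z)] = Σ_n Σ_z min(n,z) · P(N=n)P(Z=z)
 = 2·0.204 + 4·0.228 + 4·0.168 + 2·0.136 + 5·0.152 + 6·0.112
 = 0.408 + 0.912 + 0.672 + 0.272 + 0.76 + 0.672
 = 3.696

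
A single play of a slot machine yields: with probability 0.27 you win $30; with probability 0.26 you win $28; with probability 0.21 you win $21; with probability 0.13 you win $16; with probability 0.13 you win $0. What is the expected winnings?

21.87

E[payout] = 30·0.27 + 28·0.26 + 21·0.21 + 16·0.13 + 0·0.13
 = 8.1 + 7.28 + 4.41 + 2.08 + 0
 = 21.87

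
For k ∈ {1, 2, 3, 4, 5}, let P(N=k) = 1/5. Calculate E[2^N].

E[2^N] = Σ 2^n·P(N=n)
 = 2·1/5 + 4·1/5 + 8·1/5 + 16·1/5 + 32·1/5
 = 2/5 + 4/5 + 8/5 + 16/5 + 32/5
 = 62/5

12.4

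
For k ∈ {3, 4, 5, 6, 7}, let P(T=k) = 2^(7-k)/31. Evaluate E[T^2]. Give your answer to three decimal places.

15.903

E[T^2] = Σ t^2·P(T=t)
 = 9·16/31 + 16·8/31 + 25·4/31 + 36·2/31 + 49·1/31
 = 144/31 + 128/31 + 100/31 + 72/31 + 49/31
 = 493/31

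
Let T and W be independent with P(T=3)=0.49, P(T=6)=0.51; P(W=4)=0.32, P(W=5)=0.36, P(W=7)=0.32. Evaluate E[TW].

E[TW] = Σ_t Σ_w tw · P(T=t)P(W=w)
 = 12·0.1568 + 15·0.1764 + 21·0.1568 + 24·0.1632 + 30·0.1836 + 42·0.1632
 = 1.8816 + 2.646 + 3.2928 + 3.9168 + 5.508 + 6.8544
 = 24.0996

24.0996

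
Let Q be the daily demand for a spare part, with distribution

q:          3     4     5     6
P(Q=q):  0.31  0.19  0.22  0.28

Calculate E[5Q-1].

21.35

E[5Q-1] = Σ (5q-1)·P(Q=q)
 = 14·0.31 + 19·0.19 + 24·0.22 + 29·0.28
 = 4.34 + 3.61 + 5.28 + 8.12
 = 21.35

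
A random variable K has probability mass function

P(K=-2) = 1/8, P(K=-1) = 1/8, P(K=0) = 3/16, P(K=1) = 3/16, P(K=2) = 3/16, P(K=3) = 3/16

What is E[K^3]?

E[K^3] = Σ k^3·P(K=k)
 = (-8)·1/8 + (-1)·1/8 + 0·3/16 + 1·3/16 + 8·3/16 + 27·3/16
 = (-1) + (-1/8) + 0 + 3/16 + 3/2 + 81/16
 = 45/8

5.625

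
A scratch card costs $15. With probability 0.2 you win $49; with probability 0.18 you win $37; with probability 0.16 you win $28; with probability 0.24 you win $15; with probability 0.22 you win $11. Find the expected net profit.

E[payout] = 49·0.2 + 37·0.18 + 28·0.16 + 15·0.24 + 11·0.22
 = 9.8 + 6.66 + 4.48 + 3.6 + 2.42
 = 26.96
Net = 26.96 - 15 = 11.96

11.96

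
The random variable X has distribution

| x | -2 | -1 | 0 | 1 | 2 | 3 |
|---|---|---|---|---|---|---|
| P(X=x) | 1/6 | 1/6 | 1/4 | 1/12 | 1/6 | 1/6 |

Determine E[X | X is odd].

1

P(X is odd) = 1/6 + 1/12 + 1/6 = 5/12.
E[X | X is odd] = [(-1)·1/6 + 1·1/12 + 3·1/6] / (5/12)
 = 5/12 / (5/12)
 = 1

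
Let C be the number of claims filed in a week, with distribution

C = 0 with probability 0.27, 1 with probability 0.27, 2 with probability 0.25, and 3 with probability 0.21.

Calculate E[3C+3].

7.2

E[3C+3] = Σ (3c+3)·P(C=c)
 = 3·0.27 + 6·0.27 + 9·0.25 + 12·0.21
 = 0.81 + 1.62 + 2.25 + 2.52
 = 7.2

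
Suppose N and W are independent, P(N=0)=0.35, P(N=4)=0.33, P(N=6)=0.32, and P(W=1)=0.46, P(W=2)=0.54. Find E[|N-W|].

E[|N-W|] = Σ_n Σ_w |n-w| · P(N=n)P(W=w)
 = 1·0.161 + 2·0.189 + 3·0.1518 + 2·0.1782 + 5·0.1472 + 4·0.1728
 = 0.161 + 0.378 + 0.4554 + 0.3564 + 0.736 + 0.6912
 = 2.778

2.778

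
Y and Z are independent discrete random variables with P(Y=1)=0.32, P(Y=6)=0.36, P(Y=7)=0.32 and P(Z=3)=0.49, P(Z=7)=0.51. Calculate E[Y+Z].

E[Y+Z] = Σ_y Σ_z (y+z) · P(Y=y)P(Z=z)
 = 4·0.1568 + 8·0.1632 + 9·0.1764 + 13·0.1836 + 10·0.1568 + 14·0.1632
 = 0.6272 + 1.3056 + 1.5876 + 2.3868 + 1.568 + 2.2848
 = 9.76

9.76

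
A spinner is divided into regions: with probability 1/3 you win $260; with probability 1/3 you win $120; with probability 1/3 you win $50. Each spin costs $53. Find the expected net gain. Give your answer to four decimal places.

90.3333

E[payout] = 260·1/3 + 120·1/3 + 50·1/3
 = 260/3 + 40 + 50/3
 = 430/3
Net = 430/3 - 53 = 271/3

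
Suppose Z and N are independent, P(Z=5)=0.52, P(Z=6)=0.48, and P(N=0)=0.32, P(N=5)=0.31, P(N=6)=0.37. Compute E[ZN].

20.6596

E[ZN] = Σ_z Σ_n zn · P(Z=z)P(N=n)
 = 0·0.1664 + 25·0.1612 + 30·0.1924 + 0·0.1536 + 30·0.1488 + 36·0.1776
 = 0 + 4.03 + 5.772 + 0 + 4.464 + 6.3936
 = 20.6596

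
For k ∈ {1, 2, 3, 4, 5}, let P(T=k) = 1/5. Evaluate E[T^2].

11

E[T^2] = Σ t^2·P(T=t)
 = 1·1/5 + 4·1/5 + 9·1/5 + 16·1/5 + 25·1/5
 = 1/5 + 4/5 + 9/5 + 16/5 + 5
 = 11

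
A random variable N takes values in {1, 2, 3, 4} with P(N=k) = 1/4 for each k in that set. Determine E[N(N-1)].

5

E[N(N-1)] = Σ n(n-1)·P(N=n)
 = 0·1/4 + 2·1/4 + 6·1/4 + 12·1/4
 = 0 + 1/2 + 3/2 + 3
 = 5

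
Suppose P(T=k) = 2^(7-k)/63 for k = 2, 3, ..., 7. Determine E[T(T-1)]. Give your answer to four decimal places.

6.9524

E[T(T-1)] = Σ t(t-1)·P(T=t)
 = 2·32/63 + 6·16/63 + 12·8/63 + 20·4/63 + 30·2/63 + 42·1/63
 = 64/63 + 32/21 + 32/21 + 80/63 + 20/21 + 2/3
 = 146/21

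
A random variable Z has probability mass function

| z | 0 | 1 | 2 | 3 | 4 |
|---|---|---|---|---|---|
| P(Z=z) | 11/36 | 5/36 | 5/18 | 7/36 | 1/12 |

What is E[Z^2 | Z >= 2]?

P(Z >= 2) = 5/18 + 7/36 + 1/12 = 5/9.
E[Z^2 | Z >= 2] = [4·5/18 + 9·7/36 + 16·1/12] / (5/9)
 = 151/36 / (5/9)
 = 151/20

7.55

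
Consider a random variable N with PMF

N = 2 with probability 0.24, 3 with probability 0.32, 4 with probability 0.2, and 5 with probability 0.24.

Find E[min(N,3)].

E[min(N,3)] = Σ min(n,3)·P(N=n)
 = 2·0.24 + 3·0.32 + 3·0.2 + 3·0.24
 = 0.48 + 0.96 + 0.6 + 0.72
 = 2.76

2.76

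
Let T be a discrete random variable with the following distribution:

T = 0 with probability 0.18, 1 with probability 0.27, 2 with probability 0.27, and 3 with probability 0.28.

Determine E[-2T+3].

E[-2T+3] = Σ (-2t+3)·P(T=t)
 = 3·0.18 + 1·0.27 + (-1)·0.27 + (-3)·0.28
 = 0.54 + 0.27 + (-0.27) + (-0.84)
 = -0.3

-0.3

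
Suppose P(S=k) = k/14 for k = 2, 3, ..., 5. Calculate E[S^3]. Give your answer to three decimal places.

E[S^3] = Σ s^3·P(S=s)
 = 8·1/7 + 27·3/14 + 64·2/7 + 125·5/14
 = 8/7 + 81/14 + 128/7 + 625/14
 = 489/7

69.857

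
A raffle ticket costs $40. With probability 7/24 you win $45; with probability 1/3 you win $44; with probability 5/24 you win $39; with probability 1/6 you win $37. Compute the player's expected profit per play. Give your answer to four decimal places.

2.0833

E[payout] = 45·7/24 + 44·1/3 + 39·5/24 + 37·1/6
 = 105/8 + 44/3 + 65/8 + 37/6
 = 505/12
Net = 505/12 - 40 = 25/12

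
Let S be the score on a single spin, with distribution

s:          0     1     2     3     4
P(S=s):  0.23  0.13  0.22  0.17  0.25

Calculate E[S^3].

22.48

E[S^3] = Σ s^3·P(S=s)
 = 0·0.23 + 1·0.13 + 8·0.22 + 27·0.17 + 64·0.25
 = 0 + 0.13 + 1.76 + 4.59 + 16
 = 22.48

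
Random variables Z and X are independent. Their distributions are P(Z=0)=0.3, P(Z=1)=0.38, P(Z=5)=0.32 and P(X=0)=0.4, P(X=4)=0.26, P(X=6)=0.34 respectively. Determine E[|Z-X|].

2.8504

E[|Z-X|] = Σ_z Σ_x |z-x| · P(Z=z)P(X=x)
 = 0·0.12 + 4·0.078 + 6·0.102 + 1·0.152 + 3·0.0988 + 5·0.1292 + 5·0.128 + 1·0.0832 + 1·0.1088
 = 0 + 0.312 + 0.612 + 0.152 + 0.2964 + 0.646 + 0.64 + 0.0832 + 0.1088
 = 2.8504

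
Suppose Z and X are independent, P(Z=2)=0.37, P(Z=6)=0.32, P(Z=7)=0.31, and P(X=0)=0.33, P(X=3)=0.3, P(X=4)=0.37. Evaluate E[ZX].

E[ZX] = Σ_z Σ_x zx · P(Z=z)P(X=x)
 = 0·0.1221 + 6·0.111 + 8·0.1369 + 0·0.1056 + 18·0.096 + 24·0.1184 + 0·0.1023 + 21·0.093 + 28·0.1147
 = 0 + 0.666 + 1.0952 + 0 + 1.728 + 2.8416 + 0 + 1.953 + 3.2116
 = 11.4954

11.4954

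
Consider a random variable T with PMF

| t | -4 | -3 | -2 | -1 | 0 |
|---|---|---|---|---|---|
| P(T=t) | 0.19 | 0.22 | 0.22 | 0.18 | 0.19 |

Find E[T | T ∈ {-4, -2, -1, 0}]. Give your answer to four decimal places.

P(T ∈ {-4, -2, -1, 0}) = 0.19 + 0.22 + 0.18 + 0.19 = 0.78.
E[T | T ∈ {-4, -2, -1, 0}] = [(-4)·0.19 + (-2)·0.22 + (-1)·0.18 + 0·0.19] / 0.78
 = -1.38 / 0.78
 = -23/13

-1.7692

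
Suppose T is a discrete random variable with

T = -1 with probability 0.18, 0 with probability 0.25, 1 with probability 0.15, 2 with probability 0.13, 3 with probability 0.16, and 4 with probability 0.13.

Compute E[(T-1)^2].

E[(T-1)^2] = Σ (t-1)^2·P(T=t)
 = 4·0.18 + 1·0.25 + 0·0.15 + 1·0.13 + 4·0.16 + 9·0.13
 = 0.72 + 0.25 + 0 + 0.13 + 0.64 + 1.17
 = 2.91

2.91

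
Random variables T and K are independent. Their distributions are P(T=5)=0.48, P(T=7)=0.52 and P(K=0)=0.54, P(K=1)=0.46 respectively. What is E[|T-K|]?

E[|T-K|] = Σ_t Σ_k |t-k| · P(T=t)P(K=k)
 = 5·0.2592 + 4·0.2208 + 7·0.2808 + 6·0.2392
 = 1.296 + 0.8832 + 1.9656 + 1.4352
 = 5.58

5.58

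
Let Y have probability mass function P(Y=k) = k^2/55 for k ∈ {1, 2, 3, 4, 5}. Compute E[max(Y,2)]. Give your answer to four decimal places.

E[max(Y,2)] = Σ max(y,2)·P(Y=y)
 = 2·1/55 + 2·4/55 + 3·9/55 + 4·16/55 + 5·5/11
 = 2/55 + 8/55 + 27/55 + 64/55 + 25/11
 = 226/55

4.1091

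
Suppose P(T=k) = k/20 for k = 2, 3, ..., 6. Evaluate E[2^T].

32

E[2^T] = Σ 2^t·P(T=t)
 = 4·1/10 + 8·3/20 + 16·1/5 + 32·1/4 + 64·3/10
 = 2/5 + 6/5 + 16/5 + 8 + 96/5
 = 32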